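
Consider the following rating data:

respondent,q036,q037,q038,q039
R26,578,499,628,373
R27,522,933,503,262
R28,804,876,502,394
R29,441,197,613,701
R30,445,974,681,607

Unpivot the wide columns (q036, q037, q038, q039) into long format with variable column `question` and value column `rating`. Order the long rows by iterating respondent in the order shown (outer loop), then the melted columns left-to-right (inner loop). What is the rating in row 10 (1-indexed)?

20 rows total (5 × 4). Row 10: index ⌊(10-1)/4⌋ = 2 into respondent → R28; (10-1) mod 4 = 1 into the melted columns → q037.
So row 10 is (R28, q037, 876); rating = 876.

876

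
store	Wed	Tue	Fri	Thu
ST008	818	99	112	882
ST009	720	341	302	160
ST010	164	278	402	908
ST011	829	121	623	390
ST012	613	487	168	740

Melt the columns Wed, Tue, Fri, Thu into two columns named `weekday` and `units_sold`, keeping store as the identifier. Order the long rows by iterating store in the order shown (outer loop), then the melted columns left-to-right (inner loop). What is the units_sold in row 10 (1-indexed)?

20 rows total (5 × 4). Row 10: index ⌊(10-1)/4⌋ = 2 into store → ST010; (10-1) mod 4 = 1 into the melted columns → Tue.
So row 10 is (ST010, Tue, 278); units_sold = 278.

278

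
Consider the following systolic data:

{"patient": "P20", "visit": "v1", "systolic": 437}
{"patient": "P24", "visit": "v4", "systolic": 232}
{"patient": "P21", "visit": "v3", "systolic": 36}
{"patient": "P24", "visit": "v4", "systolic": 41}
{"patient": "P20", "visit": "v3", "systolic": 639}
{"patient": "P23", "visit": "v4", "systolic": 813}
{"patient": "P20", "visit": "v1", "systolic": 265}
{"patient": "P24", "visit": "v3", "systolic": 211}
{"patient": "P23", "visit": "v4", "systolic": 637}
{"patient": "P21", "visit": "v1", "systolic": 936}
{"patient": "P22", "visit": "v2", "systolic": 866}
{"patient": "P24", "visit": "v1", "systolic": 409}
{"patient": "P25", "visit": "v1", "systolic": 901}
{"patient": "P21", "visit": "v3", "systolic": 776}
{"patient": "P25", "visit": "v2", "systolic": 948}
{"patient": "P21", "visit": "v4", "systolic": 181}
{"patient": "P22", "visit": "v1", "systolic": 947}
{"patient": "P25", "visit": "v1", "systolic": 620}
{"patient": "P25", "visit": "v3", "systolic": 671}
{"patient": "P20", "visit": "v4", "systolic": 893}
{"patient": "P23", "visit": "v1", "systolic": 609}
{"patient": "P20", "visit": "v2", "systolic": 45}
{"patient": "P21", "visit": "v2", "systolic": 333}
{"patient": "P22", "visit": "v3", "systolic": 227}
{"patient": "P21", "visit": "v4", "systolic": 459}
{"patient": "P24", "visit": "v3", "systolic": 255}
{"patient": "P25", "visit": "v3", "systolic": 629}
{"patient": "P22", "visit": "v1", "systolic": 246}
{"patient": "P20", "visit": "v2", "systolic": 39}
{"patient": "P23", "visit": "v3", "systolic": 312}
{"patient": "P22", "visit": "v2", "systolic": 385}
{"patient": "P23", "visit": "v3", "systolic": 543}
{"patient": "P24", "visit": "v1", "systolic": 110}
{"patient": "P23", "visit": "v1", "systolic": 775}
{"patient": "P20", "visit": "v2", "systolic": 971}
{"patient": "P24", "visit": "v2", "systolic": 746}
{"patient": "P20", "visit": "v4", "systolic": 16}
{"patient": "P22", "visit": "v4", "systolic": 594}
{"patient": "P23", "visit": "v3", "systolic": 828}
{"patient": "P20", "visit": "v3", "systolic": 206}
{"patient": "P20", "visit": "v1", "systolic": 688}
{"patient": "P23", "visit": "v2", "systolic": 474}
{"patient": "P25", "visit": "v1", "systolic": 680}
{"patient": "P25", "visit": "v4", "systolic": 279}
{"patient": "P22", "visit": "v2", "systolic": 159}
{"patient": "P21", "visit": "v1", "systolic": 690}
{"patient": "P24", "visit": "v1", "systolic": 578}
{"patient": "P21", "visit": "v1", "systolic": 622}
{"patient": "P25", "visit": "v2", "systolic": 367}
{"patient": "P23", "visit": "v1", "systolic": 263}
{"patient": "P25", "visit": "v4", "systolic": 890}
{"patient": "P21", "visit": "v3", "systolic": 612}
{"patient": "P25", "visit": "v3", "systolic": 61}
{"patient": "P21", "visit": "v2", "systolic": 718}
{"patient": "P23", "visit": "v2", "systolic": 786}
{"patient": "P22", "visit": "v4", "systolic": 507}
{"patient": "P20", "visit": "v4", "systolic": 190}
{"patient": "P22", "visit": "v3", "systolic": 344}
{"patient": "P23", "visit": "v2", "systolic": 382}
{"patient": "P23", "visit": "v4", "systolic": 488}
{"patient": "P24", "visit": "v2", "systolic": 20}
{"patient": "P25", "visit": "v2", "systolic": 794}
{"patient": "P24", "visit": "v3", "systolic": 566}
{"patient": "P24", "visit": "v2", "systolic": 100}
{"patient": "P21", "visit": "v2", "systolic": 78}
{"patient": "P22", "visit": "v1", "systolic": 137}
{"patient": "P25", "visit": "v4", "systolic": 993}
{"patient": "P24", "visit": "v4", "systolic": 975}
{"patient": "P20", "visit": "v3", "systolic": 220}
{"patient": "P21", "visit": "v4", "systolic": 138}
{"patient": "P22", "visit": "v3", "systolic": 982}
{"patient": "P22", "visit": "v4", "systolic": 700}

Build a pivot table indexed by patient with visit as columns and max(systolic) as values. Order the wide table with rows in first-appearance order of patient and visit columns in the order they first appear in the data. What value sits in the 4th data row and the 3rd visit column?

828

With rows in first-appearance order of patient, row 4 is patient=P23. visit columns in first-appearance order: v1, v4, v3, v2; column 3 is v3.
Long rows with patient=P23, visit=v3: max(312, 543, 828) = 828.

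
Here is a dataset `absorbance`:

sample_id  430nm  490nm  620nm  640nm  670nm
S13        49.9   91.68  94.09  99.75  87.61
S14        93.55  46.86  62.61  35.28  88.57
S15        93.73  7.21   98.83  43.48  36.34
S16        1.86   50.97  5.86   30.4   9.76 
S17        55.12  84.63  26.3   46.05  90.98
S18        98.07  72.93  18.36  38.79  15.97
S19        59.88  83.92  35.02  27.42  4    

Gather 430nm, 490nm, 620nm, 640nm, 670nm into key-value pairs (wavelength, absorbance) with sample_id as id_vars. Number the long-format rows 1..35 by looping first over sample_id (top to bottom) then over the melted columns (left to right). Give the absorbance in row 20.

35 rows total (7 × 5). Row 20: index ⌊(20-1)/5⌋ = 3 into sample_id → S16; (20-1) mod 5 = 4 into the melted columns → 670nm.
So row 20 is (S16, 670nm, 9.76); absorbance = 9.76.

9.76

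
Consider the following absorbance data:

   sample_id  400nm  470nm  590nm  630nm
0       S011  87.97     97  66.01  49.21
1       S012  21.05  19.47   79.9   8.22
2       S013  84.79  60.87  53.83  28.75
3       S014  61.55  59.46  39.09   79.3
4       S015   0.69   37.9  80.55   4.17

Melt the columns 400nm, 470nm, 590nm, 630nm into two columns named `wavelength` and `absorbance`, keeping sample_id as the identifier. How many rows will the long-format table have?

5 sample_id values × 4 melted columns = 20 rows.

20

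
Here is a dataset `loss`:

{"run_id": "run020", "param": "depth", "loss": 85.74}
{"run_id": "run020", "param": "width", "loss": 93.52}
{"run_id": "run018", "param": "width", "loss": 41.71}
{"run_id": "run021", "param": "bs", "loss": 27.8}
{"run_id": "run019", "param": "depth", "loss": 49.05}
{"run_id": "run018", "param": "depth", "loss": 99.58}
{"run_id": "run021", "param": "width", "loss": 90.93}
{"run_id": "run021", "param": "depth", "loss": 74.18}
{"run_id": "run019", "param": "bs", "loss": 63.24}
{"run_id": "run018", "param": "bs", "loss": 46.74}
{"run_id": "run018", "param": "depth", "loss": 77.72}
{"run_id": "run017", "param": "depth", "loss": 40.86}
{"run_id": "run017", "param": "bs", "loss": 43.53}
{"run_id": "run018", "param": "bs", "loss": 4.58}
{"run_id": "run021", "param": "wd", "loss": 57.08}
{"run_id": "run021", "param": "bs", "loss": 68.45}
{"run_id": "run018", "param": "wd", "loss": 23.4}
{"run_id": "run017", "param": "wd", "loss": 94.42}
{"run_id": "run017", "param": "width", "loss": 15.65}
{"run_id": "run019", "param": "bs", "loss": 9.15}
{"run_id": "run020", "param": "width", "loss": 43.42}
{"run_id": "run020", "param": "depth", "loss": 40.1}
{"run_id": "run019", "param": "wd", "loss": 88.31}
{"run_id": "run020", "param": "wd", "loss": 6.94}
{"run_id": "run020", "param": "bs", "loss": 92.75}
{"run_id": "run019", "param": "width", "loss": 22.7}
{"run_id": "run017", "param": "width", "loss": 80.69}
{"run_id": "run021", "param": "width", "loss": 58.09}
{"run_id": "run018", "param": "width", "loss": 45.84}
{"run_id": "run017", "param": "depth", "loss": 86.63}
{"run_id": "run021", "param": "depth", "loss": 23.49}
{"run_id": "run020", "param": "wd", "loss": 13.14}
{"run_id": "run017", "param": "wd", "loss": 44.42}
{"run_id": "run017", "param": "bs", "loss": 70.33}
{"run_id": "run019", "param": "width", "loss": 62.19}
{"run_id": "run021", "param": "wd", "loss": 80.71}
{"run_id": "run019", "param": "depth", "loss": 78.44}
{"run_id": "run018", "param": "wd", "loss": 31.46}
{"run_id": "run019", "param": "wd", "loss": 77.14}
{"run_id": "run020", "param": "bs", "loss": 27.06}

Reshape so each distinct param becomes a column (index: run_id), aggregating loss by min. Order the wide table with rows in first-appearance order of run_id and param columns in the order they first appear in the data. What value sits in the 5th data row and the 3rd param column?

With rows in first-appearance order of run_id, row 5 is run_id=run017. param columns in first-appearance order: depth, width, bs, wd; column 3 is bs.
Long rows with run_id=run017, param=bs: min(43.53, 70.33) = 43.53.

43.53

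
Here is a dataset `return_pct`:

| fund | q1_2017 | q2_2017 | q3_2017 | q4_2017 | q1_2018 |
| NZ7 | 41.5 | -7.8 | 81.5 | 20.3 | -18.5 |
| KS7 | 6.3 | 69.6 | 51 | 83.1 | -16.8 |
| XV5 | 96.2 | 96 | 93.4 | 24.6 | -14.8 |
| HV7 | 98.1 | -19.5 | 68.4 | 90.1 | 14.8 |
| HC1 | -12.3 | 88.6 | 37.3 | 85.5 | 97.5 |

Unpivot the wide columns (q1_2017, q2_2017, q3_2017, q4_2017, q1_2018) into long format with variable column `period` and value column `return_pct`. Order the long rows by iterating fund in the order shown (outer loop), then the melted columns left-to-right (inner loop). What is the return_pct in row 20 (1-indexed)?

25 rows total (5 × 5). Row 20: index ⌊(20-1)/5⌋ = 3 into fund → HV7; (20-1) mod 5 = 4 into the melted columns → q1_2018.
So row 20 is (HV7, q1_2018, 14.8); return_pct = 14.8.

14.8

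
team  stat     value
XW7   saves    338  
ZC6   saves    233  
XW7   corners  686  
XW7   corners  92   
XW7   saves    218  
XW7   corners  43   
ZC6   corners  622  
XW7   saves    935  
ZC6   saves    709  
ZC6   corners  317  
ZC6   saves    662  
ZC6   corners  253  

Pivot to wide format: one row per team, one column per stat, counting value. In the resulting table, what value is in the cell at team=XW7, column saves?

Rows with team=XW7 and stat=saves: value values are 338, 218, 935.
3 rows match — count = 3.

3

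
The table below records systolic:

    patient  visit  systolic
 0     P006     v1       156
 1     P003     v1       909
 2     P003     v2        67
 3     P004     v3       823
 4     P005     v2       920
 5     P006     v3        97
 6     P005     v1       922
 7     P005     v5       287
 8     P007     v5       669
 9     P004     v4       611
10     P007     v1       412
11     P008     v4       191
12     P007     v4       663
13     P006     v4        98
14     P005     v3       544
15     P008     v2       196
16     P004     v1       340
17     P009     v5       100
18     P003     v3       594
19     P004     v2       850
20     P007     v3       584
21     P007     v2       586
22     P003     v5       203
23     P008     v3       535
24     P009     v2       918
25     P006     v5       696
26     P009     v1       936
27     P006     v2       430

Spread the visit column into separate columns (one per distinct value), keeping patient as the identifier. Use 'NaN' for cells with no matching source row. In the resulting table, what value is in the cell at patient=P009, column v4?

No long-format row has patient=P009 and visit=v4, so the cell is NaN.

NaN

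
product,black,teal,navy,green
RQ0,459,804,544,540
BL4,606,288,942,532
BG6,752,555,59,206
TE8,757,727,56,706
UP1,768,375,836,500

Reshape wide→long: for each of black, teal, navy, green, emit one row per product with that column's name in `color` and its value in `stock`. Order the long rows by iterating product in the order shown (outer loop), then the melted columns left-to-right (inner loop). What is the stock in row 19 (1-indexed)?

20 rows total (5 × 4). Row 19: index ⌊(19-1)/4⌋ = 4 into product → UP1; (19-1) mod 4 = 2 into the melted columns → navy.
So row 19 is (UP1, navy, 836); stock = 836.

836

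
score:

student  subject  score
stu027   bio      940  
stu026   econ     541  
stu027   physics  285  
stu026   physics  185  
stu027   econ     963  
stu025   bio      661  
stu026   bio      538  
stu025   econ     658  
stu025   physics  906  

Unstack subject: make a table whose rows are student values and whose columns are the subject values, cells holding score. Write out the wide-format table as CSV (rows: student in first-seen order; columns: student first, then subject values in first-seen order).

student,bio,econ,physics
stu027,940,963,285
stu026,538,541,185
stu025,661,658,906

Columns: student plus the 3 distinct subject values (bio, econ, physics).
For example, row stu027 column bio takes score=940 from the long row (stu027, bio).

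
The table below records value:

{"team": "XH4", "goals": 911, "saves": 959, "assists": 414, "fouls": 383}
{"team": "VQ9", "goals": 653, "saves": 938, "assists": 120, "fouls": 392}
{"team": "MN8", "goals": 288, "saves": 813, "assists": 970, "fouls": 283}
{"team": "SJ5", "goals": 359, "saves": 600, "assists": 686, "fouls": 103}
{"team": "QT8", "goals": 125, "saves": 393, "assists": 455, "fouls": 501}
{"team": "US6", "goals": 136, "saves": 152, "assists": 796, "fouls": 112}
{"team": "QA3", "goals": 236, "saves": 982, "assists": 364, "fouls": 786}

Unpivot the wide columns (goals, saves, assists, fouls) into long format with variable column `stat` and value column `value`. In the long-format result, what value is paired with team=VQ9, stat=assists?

Unpivoting turns each (team, wide-column) pair into one long row.
The wide cell at row VQ9, column assists holds 120, so the long row (VQ9, assists) has value=120.

120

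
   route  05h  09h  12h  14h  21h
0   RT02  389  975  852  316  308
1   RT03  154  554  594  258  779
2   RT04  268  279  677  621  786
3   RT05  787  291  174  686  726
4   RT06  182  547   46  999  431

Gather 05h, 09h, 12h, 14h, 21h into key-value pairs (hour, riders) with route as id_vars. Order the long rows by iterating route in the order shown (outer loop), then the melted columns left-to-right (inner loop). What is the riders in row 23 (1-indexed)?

46

25 rows total (5 × 5). Row 23: index ⌊(23-1)/5⌋ = 4 into route → RT06; (23-1) mod 5 = 2 into the melted columns → 12h.
So row 23 is (RT06, 12h, 46); riders = 46.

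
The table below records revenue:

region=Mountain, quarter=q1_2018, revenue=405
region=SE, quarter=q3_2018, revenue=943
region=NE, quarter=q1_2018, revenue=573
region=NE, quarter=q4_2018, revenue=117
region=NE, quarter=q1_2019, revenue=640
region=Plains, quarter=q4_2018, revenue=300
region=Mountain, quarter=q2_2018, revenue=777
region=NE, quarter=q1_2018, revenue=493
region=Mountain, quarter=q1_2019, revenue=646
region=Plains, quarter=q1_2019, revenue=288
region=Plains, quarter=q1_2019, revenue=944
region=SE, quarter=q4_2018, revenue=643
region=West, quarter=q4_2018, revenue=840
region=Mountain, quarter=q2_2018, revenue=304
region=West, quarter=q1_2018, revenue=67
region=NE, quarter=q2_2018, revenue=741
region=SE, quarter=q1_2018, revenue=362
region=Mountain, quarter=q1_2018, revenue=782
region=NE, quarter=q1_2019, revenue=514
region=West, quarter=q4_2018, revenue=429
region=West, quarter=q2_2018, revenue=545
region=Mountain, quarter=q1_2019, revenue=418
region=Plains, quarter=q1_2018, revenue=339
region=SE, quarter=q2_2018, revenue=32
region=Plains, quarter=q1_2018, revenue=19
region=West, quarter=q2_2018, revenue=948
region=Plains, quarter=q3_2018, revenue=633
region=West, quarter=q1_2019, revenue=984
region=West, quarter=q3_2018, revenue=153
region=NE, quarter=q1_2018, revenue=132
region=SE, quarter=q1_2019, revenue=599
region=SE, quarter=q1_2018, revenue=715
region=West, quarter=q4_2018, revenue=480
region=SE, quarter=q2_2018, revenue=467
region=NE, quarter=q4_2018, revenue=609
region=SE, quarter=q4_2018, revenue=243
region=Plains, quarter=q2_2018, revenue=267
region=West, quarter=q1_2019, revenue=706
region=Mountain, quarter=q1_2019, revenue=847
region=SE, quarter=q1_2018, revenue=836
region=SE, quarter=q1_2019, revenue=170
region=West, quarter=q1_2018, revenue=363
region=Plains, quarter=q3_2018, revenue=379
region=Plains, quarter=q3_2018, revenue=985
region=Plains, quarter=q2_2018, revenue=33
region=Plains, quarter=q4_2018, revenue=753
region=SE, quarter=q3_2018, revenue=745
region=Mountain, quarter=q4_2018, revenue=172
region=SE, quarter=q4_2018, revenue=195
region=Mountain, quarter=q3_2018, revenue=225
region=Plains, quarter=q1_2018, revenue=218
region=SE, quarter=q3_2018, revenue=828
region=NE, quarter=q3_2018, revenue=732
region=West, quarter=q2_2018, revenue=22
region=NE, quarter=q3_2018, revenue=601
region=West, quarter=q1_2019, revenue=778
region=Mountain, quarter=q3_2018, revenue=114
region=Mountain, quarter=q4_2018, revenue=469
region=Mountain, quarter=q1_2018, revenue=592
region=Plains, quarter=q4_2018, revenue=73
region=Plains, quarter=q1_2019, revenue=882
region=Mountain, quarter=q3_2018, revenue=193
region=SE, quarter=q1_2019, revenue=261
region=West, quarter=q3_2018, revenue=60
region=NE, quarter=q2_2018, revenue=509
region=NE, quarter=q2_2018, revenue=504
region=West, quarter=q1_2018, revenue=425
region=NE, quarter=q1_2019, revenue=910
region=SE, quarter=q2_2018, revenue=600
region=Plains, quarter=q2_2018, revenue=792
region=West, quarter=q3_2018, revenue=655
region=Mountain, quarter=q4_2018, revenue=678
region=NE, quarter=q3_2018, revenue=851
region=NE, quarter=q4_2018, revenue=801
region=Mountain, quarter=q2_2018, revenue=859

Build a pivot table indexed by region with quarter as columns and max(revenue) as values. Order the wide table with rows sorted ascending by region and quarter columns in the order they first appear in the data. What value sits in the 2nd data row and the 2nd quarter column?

With rows sorted ascending by region, row 2 is region=NE. quarter columns in first-appearance order: q1_2018, q3_2018, q4_2018, q1_2019, q2_2018; column 2 is q3_2018.
Long rows with region=NE, quarter=q3_2018: max(732, 601, 851) = 851.

851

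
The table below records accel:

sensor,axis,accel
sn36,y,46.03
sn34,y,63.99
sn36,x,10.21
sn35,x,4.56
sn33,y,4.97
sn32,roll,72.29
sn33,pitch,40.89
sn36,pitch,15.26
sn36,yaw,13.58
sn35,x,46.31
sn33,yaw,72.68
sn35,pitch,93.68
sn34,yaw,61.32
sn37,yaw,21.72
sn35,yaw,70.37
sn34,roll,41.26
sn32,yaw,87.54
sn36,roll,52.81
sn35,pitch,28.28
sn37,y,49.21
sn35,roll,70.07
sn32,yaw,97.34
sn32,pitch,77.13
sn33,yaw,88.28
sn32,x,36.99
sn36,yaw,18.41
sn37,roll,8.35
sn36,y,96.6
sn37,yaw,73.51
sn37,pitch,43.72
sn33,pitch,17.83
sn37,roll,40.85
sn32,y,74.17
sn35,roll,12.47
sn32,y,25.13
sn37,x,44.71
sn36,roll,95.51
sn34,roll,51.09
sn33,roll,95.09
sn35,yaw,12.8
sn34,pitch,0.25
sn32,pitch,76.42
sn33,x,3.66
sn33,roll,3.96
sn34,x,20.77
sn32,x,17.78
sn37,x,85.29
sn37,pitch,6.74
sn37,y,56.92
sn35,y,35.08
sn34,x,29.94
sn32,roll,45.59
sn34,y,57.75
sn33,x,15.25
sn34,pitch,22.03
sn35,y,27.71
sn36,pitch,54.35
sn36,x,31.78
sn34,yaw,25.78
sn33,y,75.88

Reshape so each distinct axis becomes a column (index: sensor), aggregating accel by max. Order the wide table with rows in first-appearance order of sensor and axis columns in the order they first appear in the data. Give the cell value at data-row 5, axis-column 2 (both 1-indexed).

36.99

With rows in first-appearance order of sensor, row 5 is sensor=sn32. axis columns in first-appearance order: y, x, roll, pitch, yaw; column 2 is x.
Long rows with sensor=sn32, axis=x: max(36.99, 17.78) = 36.99.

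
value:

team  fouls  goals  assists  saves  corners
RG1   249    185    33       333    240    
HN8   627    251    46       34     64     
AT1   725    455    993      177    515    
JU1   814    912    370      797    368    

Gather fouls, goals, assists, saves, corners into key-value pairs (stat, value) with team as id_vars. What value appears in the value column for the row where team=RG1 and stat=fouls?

249

Unpivoting turns each (team, wide-column) pair into one long row.
The wide cell at row RG1, column fouls holds 249, so the long row (RG1, fouls) has value=249.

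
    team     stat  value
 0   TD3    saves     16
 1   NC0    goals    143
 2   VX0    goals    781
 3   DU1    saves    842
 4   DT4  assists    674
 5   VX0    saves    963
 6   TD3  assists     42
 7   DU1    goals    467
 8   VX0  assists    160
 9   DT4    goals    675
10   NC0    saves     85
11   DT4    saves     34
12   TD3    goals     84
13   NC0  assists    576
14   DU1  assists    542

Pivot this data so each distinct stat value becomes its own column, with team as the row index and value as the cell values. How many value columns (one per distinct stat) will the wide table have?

3

3 distinct stat values: goals, assists, saves.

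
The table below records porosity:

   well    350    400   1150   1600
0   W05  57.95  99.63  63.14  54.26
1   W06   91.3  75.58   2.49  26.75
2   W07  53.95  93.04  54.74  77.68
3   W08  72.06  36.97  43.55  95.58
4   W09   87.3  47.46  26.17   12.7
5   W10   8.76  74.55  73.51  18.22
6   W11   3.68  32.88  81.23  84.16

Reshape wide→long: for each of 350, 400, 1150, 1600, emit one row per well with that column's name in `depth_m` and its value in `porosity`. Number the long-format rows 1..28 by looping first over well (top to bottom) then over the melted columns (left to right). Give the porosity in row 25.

3.68

28 rows total (7 × 4). Row 25: index ⌊(25-1)/4⌋ = 6 into well → W11; (25-1) mod 4 = 0 into the melted columns → 350.
So row 25 is (W11, 350, 3.68); porosity = 3.68.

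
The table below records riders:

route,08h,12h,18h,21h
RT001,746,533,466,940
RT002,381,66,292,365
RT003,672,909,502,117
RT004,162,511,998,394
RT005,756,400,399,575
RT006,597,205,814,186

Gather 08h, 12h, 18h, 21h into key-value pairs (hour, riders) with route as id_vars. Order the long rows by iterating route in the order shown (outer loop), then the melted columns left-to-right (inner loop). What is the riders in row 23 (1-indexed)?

24 rows total (6 × 4). Row 23: index ⌊(23-1)/4⌋ = 5 into route → RT006; (23-1) mod 4 = 2 into the melted columns → 18h.
So row 23 is (RT006, 18h, 814); riders = 814.

814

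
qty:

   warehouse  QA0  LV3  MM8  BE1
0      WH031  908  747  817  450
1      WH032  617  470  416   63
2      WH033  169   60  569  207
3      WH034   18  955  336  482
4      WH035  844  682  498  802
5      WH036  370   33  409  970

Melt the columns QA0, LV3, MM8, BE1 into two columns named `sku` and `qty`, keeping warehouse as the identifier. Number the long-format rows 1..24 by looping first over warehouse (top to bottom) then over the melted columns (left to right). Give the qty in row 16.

482

24 rows total (6 × 4). Row 16: index ⌊(16-1)/4⌋ = 3 into warehouse → WH034; (16-1) mod 4 = 3 into the melted columns → BE1.
So row 16 is (WH034, BE1, 482); qty = 482.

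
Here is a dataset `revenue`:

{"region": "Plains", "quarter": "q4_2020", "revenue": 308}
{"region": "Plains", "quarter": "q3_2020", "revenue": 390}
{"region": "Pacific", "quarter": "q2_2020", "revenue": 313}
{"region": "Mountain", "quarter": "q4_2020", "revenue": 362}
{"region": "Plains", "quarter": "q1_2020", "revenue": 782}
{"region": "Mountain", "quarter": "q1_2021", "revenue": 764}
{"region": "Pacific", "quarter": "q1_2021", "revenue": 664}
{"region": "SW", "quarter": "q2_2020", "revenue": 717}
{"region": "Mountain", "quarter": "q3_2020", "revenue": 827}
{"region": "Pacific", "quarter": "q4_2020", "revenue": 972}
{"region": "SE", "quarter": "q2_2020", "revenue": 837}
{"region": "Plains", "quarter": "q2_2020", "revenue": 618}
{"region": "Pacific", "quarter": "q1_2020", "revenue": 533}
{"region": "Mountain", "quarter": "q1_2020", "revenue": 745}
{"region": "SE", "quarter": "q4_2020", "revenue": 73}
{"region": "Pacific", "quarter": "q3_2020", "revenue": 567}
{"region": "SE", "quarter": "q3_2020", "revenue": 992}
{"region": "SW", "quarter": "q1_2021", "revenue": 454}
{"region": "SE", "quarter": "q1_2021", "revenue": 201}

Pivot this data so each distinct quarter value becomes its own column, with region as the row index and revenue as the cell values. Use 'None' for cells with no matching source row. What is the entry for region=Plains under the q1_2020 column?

782

The long row with region=Plains, quarter=q1_2020 has revenue=782.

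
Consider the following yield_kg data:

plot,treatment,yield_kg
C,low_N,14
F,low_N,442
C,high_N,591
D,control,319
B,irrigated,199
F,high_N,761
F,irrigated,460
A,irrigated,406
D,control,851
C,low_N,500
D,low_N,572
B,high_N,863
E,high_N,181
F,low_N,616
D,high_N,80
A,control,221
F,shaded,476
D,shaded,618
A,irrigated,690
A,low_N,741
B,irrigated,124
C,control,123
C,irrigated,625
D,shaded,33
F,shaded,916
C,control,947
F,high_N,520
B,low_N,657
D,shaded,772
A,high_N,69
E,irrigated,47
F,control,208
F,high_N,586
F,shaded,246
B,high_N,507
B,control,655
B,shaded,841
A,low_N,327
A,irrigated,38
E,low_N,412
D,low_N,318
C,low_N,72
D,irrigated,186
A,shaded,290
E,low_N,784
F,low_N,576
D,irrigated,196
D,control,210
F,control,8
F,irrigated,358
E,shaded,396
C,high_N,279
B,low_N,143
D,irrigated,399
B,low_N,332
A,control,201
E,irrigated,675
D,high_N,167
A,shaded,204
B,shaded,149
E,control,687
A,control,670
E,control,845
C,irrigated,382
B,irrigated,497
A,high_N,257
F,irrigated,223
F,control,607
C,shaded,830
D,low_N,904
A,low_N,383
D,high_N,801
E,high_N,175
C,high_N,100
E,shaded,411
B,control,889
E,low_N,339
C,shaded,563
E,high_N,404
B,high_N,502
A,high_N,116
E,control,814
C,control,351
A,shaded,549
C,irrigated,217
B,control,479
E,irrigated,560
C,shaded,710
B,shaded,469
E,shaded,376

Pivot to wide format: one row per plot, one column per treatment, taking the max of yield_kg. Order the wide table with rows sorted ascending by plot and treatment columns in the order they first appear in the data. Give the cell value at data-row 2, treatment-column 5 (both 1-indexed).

841

With rows sorted ascending by plot, row 2 is plot=B. treatment columns in first-appearance order: low_N, high_N, control, irrigated, shaded; column 5 is shaded.
Long rows with plot=B, treatment=shaded: max(841, 149, 469) = 841.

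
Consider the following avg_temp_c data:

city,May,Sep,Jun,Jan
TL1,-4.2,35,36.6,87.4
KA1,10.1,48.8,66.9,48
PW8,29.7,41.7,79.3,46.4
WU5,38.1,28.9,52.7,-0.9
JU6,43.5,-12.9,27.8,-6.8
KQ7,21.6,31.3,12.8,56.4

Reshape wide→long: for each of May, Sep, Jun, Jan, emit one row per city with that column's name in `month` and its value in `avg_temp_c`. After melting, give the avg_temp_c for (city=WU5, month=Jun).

52.7

Unpivoting turns each (city, wide-column) pair into one long row.
The wide cell at row WU5, column Jun holds 52.7, so the long row (WU5, Jun) has avg_temp_c=52.7.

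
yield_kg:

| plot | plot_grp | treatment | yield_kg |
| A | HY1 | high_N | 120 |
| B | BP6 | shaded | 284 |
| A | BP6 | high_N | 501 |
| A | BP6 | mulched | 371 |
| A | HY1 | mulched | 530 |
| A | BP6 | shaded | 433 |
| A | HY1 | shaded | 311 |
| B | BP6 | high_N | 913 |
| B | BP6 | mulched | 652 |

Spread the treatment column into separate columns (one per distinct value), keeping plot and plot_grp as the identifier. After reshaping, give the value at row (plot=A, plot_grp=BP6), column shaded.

Wide layout: rows indexed by plot and plot_grp, columns are the 3 distinct treatment values (high_N, shaded, mulched).
Cell (plot=A, plot_grp=BP6, treatment=shaded) draws from the long row where plot=A, plot_grp=BP6 and treatment=shaded, which has yield_kg=433.

433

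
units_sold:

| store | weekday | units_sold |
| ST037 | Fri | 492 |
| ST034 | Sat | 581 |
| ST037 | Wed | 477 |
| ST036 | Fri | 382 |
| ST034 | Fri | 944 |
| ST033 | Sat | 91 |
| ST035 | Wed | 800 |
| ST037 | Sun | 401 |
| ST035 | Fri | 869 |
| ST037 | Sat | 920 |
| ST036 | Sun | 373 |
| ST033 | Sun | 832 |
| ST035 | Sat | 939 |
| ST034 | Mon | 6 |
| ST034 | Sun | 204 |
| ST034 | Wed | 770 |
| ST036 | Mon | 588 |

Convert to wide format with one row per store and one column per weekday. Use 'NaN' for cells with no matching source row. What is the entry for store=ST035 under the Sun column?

No long-format row has store=ST035 and weekday=Sun, so the cell is NaN.

NaN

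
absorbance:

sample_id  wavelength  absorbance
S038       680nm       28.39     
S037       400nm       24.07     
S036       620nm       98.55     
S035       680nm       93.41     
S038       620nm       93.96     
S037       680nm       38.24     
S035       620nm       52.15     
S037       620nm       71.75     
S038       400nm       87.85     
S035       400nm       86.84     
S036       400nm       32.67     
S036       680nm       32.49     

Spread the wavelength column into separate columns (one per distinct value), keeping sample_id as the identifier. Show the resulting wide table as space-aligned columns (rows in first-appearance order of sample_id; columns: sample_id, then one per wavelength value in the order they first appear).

sample_id  680nm  400nm  620nm
S038       28.39  87.85  93.96
S037       38.24  24.07  71.75
S036       32.49  32.67  98.55
S035       93.41  86.84  52.15

Columns: sample_id plus the 3 distinct wavelength values (680nm, 400nm, 620nm).
For example, row S038 column 680nm takes absorbance=28.39 from the long row (S038, 680nm).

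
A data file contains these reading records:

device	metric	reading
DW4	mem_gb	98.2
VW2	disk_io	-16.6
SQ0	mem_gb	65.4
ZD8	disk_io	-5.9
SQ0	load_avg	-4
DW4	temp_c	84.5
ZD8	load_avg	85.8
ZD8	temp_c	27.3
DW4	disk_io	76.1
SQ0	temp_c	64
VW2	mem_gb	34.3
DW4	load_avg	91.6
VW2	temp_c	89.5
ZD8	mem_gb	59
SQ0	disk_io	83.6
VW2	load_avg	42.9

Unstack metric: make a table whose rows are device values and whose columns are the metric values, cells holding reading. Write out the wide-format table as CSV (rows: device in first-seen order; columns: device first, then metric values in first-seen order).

device,mem_gb,disk_io,load_avg,temp_c
DW4,98.2,76.1,91.6,84.5
VW2,34.3,-16.6,42.9,89.5
SQ0,65.4,83.6,-4,64
ZD8,59,-5.9,85.8,27.3

Columns: device plus the 4 distinct metric values (mem_gb, disk_io, load_avg, temp_c).
For example, row DW4 column mem_gb takes reading=98.2 from the long row (DW4, mem_gb).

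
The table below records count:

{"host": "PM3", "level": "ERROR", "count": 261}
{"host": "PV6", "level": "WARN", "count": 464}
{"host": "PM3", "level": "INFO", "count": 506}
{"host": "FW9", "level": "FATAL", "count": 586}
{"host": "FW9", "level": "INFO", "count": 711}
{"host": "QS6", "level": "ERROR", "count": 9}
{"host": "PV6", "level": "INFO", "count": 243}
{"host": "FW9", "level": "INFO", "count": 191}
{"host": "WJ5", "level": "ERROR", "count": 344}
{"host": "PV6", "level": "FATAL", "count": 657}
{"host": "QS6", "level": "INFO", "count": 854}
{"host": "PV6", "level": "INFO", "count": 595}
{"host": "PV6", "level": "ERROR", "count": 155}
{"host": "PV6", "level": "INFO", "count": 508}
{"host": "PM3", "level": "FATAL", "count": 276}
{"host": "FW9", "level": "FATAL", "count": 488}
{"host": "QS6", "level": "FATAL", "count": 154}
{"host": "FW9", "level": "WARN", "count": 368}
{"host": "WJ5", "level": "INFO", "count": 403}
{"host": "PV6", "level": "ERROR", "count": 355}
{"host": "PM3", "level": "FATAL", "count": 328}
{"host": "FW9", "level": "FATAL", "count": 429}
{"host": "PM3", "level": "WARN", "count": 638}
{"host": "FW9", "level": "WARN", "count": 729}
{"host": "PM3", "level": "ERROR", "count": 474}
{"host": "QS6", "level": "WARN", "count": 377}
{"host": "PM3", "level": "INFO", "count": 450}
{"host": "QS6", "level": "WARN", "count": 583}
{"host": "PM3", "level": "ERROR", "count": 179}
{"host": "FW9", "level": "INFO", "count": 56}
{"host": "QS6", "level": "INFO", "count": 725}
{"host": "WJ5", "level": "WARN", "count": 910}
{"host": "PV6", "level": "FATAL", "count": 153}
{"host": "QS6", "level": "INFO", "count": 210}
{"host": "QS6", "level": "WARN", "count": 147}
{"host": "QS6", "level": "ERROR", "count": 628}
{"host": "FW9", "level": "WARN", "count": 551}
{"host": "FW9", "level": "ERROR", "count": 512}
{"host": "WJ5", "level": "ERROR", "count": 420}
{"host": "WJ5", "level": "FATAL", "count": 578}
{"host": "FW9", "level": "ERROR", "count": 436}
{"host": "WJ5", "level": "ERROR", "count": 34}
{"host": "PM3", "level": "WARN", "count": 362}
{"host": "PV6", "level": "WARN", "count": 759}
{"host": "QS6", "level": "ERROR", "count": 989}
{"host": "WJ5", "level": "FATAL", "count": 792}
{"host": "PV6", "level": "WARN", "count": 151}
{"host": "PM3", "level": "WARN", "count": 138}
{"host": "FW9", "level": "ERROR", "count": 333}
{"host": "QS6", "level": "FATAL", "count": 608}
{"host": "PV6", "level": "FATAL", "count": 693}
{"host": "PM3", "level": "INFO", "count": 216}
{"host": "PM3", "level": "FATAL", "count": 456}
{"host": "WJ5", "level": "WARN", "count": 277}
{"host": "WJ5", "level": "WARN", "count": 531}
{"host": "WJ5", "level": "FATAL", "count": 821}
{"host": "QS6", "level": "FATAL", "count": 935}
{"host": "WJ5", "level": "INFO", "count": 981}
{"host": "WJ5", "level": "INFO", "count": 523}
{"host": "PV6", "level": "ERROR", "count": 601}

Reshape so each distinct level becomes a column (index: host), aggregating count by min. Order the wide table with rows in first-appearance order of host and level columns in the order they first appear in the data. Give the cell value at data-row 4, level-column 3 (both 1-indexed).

With rows in first-appearance order of host, row 4 is host=QS6. level columns in first-appearance order: ERROR, WARN, INFO, FATAL; column 3 is INFO.
Long rows with host=QS6, level=INFO: min(854, 725, 210) = 210.

210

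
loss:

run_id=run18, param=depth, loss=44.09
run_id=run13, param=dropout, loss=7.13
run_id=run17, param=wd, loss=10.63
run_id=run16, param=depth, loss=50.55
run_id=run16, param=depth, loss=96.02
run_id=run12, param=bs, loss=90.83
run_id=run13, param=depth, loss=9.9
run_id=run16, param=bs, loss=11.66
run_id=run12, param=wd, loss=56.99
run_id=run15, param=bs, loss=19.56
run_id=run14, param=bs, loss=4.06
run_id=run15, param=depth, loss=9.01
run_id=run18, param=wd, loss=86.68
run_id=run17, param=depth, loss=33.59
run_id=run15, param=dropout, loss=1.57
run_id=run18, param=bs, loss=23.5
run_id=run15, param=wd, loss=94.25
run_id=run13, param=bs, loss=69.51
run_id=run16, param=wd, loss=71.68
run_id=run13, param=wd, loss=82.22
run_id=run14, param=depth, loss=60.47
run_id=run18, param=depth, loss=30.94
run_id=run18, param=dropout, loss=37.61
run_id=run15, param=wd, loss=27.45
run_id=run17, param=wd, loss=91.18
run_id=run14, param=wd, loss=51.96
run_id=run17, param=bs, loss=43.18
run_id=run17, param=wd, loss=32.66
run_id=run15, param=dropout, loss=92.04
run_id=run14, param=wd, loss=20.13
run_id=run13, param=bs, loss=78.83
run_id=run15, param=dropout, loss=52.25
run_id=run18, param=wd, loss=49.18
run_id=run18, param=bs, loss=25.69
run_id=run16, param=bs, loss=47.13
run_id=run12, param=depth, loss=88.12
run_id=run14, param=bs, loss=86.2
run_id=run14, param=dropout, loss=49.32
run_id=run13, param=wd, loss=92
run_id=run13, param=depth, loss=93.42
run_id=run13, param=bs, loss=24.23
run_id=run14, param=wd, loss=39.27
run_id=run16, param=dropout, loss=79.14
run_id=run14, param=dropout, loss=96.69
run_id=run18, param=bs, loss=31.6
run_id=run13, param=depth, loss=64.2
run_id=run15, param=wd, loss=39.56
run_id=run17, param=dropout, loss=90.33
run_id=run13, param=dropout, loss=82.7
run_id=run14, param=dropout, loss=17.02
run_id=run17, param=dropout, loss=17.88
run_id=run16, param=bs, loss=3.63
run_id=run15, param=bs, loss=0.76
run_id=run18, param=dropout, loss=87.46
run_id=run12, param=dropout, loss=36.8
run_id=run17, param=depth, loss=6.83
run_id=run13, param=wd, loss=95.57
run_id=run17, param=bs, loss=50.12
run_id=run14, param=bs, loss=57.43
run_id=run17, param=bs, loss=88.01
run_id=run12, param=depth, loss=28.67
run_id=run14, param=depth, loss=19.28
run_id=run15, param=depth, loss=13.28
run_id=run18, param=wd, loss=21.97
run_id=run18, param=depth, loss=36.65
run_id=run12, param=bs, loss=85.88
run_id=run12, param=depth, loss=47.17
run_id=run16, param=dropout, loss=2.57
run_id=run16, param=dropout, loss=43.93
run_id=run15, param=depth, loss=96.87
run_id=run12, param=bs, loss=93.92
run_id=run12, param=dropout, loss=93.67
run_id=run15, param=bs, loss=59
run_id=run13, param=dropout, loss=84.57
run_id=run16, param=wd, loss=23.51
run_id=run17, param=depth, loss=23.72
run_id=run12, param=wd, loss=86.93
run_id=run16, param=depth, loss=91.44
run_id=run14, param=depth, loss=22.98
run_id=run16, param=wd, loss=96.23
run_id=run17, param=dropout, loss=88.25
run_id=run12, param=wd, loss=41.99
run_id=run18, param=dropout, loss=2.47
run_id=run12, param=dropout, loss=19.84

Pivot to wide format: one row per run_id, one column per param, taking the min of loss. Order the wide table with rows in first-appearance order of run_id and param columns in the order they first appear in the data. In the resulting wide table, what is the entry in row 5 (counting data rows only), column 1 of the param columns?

28.67

With rows in first-appearance order of run_id, row 5 is run_id=run12. param columns in first-appearance order: depth, dropout, wd, bs; column 1 is depth.
Long rows with run_id=run12, param=depth: min(88.12, 28.67, 47.17) = 28.67.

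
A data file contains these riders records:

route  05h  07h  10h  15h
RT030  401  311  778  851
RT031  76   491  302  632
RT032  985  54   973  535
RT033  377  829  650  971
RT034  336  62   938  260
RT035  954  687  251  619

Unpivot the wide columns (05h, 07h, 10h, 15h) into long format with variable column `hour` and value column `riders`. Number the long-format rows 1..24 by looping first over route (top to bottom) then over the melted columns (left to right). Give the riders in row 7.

302

24 rows total (6 × 4). Row 7: index ⌊(7-1)/4⌋ = 1 into route → RT031; (7-1) mod 4 = 2 into the melted columns → 10h.
So row 7 is (RT031, 10h, 302); riders = 302.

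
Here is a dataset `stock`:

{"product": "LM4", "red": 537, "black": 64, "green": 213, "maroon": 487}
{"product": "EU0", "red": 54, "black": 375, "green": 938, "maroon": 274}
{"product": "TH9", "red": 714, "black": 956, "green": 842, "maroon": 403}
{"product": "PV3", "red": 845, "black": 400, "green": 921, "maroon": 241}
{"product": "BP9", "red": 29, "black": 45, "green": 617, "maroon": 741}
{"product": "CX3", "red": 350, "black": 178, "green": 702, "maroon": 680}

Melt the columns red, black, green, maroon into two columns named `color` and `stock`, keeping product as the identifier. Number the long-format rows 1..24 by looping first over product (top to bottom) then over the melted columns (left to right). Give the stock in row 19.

24 rows total (6 × 4). Row 19: index ⌊(19-1)/4⌋ = 4 into product → BP9; (19-1) mod 4 = 2 into the melted columns → green.
So row 19 is (BP9, green, 617); stock = 617.

617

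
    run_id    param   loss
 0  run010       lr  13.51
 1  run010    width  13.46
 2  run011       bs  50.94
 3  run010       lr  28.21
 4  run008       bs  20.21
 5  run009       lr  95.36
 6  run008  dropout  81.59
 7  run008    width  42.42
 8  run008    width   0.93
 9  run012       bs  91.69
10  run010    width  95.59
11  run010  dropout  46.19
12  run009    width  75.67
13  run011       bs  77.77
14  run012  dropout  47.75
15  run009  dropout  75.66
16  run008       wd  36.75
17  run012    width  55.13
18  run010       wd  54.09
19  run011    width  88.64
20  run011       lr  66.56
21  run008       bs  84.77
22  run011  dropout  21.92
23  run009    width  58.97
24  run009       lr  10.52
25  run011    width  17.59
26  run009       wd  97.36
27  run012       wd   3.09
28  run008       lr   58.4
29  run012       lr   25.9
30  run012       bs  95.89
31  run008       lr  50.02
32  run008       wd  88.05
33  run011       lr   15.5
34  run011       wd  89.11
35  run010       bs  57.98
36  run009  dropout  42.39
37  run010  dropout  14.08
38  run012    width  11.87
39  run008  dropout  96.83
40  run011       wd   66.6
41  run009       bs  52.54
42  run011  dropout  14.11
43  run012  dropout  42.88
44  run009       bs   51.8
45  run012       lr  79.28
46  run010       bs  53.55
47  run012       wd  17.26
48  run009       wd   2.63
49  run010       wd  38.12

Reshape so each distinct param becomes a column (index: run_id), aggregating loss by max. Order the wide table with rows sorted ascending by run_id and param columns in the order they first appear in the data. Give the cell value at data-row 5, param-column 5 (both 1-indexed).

With rows sorted ascending by run_id, row 5 is run_id=run012. param columns in first-appearance order: lr, width, bs, dropout, wd; column 5 is wd.
Long rows with run_id=run012, param=wd: max(3.09, 17.26) = 17.26.

17.26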